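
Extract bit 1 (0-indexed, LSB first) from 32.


0b100000, position 1 = 0

0


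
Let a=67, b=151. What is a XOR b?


67 ^ 151 = 212

212


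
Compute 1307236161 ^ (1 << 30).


1307236161 ^ (1 << 30) = 1307236161 ^ 1073741824 = 233494337

233494337


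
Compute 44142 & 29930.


0b1010110001101110 & 0b111010011101010 = 0b10010001101010 = 9322

9322


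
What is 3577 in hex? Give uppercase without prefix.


3577 = DF9 hex

DF9


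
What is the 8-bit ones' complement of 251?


251 ^ 255 = 4

4


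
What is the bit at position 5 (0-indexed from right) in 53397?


0b1101000010010101, position 5 = 0

0


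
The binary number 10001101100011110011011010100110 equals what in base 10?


10001101100011110011011010100110 in decimal = 2374973094

2374973094


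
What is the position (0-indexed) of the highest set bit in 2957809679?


0b10110000010011001001100000001111. Highest set bit at position 31

31


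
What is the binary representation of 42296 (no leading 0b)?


42296 = 1010010100111000 in binary

1010010100111000


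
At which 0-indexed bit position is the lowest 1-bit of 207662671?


0b1100011000001010111001001111. Lowest set bit at position 0

0


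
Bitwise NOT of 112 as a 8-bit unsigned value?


~0b1110000 = 0b10001111 = 143 (8-bit unsigned)

143


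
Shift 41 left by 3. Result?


0b101001 << 3 = 0b101001000 = 328

328


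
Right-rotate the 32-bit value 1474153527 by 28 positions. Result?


Rotate 0b1010111110111011100110000110111 right by 28 (32-bit) = 0b1111101110111001100001101110101 = 2111619957

2111619957


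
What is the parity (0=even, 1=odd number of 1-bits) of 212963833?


0b1100101100011001000111111001 has 15 ones => parity 1

1


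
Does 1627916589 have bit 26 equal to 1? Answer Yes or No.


0b1100001000010000000100100101101, bit 26 = 0. No

No


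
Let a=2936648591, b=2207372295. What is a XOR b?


2936648591 ^ 2207372295 = 748185480

748185480


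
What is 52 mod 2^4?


52 & 15 = 4

4


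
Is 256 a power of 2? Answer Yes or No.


0b100000000. Only one bit set => Yes

Yes


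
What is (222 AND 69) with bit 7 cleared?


Step 1: 222 & 69 = 68
Step 2: 68 & ~(1 << 7) = 68

68


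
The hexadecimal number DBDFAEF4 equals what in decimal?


DBDFAEF4 hex = 3688869620 decimal

3688869620


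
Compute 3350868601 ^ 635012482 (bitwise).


0b11000111101110100011001001111001 ^ 0b100101110110011000010110000010 = 0b11100010011000111011011111111011 = 3798185979

3798185979


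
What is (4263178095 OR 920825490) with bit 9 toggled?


Step 1: 4263178095 | 920825490 = 4277858303
Step 2: 4277858303 ^ (1 << 9) = 4277858303 ^ 512 = 4277857791

4277857791


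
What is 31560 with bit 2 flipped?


31560 ^ (1 << 2) = 31560 ^ 4 = 31564

31564


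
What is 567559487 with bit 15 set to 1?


567559487 | (1 << 15) = 567559487 | 32768 = 567592255

567592255


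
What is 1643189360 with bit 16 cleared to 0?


1643189360 & ~(1 << 16) = 1643123824

1643123824


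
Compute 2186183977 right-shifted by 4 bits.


0b10000010010011101000010100101001 >> 4 = 0b1000001001001110100001010010 = 136636498

136636498


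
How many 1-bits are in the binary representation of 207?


0b11001111 has 6 set bits

6


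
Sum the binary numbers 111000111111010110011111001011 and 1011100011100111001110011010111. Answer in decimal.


111000111111010110011111001011 + 1011100011100111001110011010111 = 10010101011100010000010010100010 = 2507211938

2507211938


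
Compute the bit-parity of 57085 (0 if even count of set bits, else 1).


0b1101111011111101 has 13 ones => parity 1

1


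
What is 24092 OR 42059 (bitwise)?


0b101111000011100 | 0b1010010001001011 = 0b1111111001011111 = 65119

65119


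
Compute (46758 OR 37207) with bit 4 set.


Step 1: 46758 | 37207 = 47095
Step 2: 47095 | (1 << 4) = 47095 | 16 = 47095

47095


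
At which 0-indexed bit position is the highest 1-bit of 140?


0b10001100. Highest set bit at position 7

7


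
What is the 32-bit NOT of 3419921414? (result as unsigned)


~0b11001011110101111101110000000110 = 0b110100001010000010001111111001 = 875045881 (32-bit unsigned)

875045881


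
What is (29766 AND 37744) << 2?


Step 1: 29766 & 37744 = 4160
Step 2: 4160 << 2 = 16640

16640


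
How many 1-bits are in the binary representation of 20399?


0b100111110101111 has 11 set bits

11


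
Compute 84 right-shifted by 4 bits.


0b1010100 >> 4 = 0b101 = 5

5


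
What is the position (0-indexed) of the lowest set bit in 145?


0b10010001. Lowest set bit at position 0

0


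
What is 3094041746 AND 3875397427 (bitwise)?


0b10111000011010110101010010010010 & 0b11100110111111011101111100110011 = 0b10100000011010010101010000010010 = 2691257362

2691257362


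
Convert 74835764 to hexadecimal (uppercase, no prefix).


74835764 = 475E734 hex

475E734


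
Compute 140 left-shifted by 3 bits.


0b10001100 << 3 = 0b10001100000 = 1120

1120


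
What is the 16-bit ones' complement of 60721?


60721 ^ 65535 = 4814

4814


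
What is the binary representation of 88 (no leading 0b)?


88 = 1011000 in binary

1011000


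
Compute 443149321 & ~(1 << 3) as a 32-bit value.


443149321 & ~(1 << 3) = 443149313

443149313


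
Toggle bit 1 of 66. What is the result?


66 ^ (1 << 1) = 66 ^ 2 = 64

64


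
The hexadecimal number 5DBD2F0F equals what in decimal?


5DBD2F0F hex = 1572679439 decimal

1572679439


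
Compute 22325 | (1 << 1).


22325 | (1 << 1) = 22325 | 2 = 22327

22327


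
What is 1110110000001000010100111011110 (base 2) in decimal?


1110110000001000010100111011110 in decimal = 1979984350

1979984350


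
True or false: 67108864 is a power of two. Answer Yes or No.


0b100000000000000000000000000. Only one bit set => Yes

Yes


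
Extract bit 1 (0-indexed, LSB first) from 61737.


0b1111000100101001, position 1 = 0

0


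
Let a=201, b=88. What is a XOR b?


201 ^ 88 = 145

145


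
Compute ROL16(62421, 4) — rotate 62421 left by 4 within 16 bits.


Rotate 0b1111001111010101 left by 4 (16-bit) = 0b11110101011111 = 15711

15711


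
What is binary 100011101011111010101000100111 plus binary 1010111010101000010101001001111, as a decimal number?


100011101011111010101000100111 + 1010111010101000010101001001111 = 1111011000000111101010001110110 = 2063848566

2063848566


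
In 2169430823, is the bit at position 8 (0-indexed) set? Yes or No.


0b10000001010011101110001100100111, bit 8 = 1. Yes

Yes


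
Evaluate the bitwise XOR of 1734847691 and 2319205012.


0b1100111011001111010110011001011 ^ 0b10001010001111000100001010010100 = 0b11101101010110111110111001011111 = 3982224991

3982224991


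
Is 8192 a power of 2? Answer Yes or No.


0b10000000000000. Only one bit set => Yes

Yes


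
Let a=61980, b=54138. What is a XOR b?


61980 ^ 54138 = 8550

8550


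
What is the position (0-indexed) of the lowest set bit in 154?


0b10011010. Lowest set bit at position 1

1


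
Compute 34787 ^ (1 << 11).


34787 ^ (1 << 11) = 34787 ^ 2048 = 36835

36835


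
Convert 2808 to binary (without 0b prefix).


2808 = 101011111000 in binary

101011111000


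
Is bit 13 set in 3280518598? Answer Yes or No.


0b11000011100010001011110111000110, bit 13 = 1. Yes

Yes


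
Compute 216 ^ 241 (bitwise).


0b11011000 ^ 0b11110001 = 0b101001 = 41

41


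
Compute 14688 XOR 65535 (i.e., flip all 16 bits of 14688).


14688 ^ 65535 = 50847

50847


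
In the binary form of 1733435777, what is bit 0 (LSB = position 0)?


0b1100111010100100010000110000001, position 0 = 1

1


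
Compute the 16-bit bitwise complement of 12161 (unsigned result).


~0b10111110000001 = 0b1101000001111110 = 53374 (16-bit unsigned)

53374


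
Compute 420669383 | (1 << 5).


420669383 | (1 << 5) = 420669383 | 32 = 420669415

420669415


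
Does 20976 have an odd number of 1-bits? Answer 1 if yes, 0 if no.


0b101000111110000 has 7 ones => parity 1

1


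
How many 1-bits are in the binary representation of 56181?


0b1101101101110101 has 11 set bits

11


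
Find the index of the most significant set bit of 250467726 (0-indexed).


0b1110111011011101010110001110. Highest set bit at position 27

27


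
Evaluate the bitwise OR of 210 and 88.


0b11010010 | 0b1011000 = 0b11011010 = 218

218


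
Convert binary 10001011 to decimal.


10001011 in decimal = 139

139


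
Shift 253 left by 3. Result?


0b11111101 << 3 = 0b11111101000 = 2024

2024


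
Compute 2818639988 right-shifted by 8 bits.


0b10101000000000010000100001110100 >> 8 = 0b101010000000000100001000 = 11010312

11010312


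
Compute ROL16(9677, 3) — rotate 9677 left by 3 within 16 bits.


Rotate 0b10010111001101 left by 3 (16-bit) = 0b10111001101001 = 11881

11881


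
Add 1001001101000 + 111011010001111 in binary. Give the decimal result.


1001001101000 + 111011010001111 = 1000100011110111 = 35063

35063


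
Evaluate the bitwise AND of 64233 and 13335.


0b1111101011101001 & 0b11010000010111 = 0b11000000000001 = 12289

12289


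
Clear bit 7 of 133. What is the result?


133 & ~(1 << 7) = 5

5


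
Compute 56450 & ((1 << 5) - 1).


56450 & 31 = 2

2


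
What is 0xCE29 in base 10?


CE29 hex = 52777 decimal

52777


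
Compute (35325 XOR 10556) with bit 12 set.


Step 1: 35325 ^ 10556 = 41153
Step 2: 41153 | (1 << 12) = 41153 | 4096 = 45249

45249


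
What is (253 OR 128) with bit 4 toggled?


Step 1: 253 | 128 = 253
Step 2: 253 ^ (1 << 4) = 253 ^ 16 = 237

237


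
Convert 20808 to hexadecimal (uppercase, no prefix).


20808 = 5148 hex

5148


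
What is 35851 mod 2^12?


35851 & 4095 = 3083

3083


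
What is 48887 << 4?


0b1011111011110111 << 4 = 0b10111110111101110000 = 782192

782192


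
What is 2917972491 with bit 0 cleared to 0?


2917972491 & ~(1 << 0) = 2917972490

2917972490


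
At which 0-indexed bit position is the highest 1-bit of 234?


0b11101010. Highest set bit at position 7

7


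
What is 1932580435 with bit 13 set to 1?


1932580435 | (1 << 13) = 1932580435 | 8192 = 1932588627

1932588627


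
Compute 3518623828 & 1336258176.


0b11010001101110011111000001010100 & 0b1001111101001011010111010000000 = 0b1000001101000011010000000000000 = 1101111296

1101111296


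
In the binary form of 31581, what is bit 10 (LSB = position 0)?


0b111101101011101, position 10 = 0

0


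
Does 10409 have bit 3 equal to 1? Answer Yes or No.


0b10100010101001, bit 3 = 1. Yes

Yes


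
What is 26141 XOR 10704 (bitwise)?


0b110011000011101 ^ 0b10100111010000 = 0b100111111001101 = 20429

20429


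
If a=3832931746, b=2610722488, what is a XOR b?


3832931746 ^ 2610722488 = 2146013978

2146013978


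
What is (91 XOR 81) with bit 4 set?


Step 1: 91 ^ 81 = 10
Step 2: 10 | (1 << 4) = 10 | 16 = 26

26


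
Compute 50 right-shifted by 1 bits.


0b110010 >> 1 = 0b11001 = 25

25


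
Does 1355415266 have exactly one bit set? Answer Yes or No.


0b1010000110010011111111011100010. Multiple bits set => No

No


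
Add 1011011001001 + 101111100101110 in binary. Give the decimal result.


1011011001001 + 101111100101110 = 111010111110111 = 30199

30199


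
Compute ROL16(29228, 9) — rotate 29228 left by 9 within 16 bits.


Rotate 0b111001000101100 left by 9 (16-bit) = 0b101100011100100 = 22756

22756


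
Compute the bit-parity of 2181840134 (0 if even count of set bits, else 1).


0b10000010000011000011110100000110 has 11 ones => parity 1

1


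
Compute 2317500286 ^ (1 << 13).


2317500286 ^ (1 << 13) = 2317500286 ^ 8192 = 2317492094

2317492094


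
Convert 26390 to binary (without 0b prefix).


26390 = 110011100010110 in binary

110011100010110


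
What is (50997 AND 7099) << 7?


Step 1: 50997 & 7099 = 817
Step 2: 817 << 7 = 104576

104576


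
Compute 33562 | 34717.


0b1000001100011010 | 0b1000011110011101 = 0b1000011110011111 = 34719

34719


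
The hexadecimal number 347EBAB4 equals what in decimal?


347EBAB4 hex = 880720564 decimal

880720564


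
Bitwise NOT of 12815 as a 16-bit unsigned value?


~0b11001000001111 = 0b1100110111110000 = 52720 (16-bit unsigned)

52720


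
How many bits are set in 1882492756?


0b1110000001101001000111101010100 has 14 set bits

14


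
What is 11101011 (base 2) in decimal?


11101011 in decimal = 235

235


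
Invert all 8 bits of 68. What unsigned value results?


68 ^ 255 = 187

187


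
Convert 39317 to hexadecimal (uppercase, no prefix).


39317 = 9995 hex

9995


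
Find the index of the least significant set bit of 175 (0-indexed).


0b10101111. Lowest set bit at position 0

0


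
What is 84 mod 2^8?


84 & 255 = 84

84


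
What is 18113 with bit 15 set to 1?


18113 | (1 << 15) = 18113 | 32768 = 50881

50881


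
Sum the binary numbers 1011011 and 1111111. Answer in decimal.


1011011 + 1111111 = 11011010 = 218

218


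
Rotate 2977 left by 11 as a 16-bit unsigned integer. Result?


Rotate 0b101110100001 left by 11 (16-bit) = 0b100001011101 = 2141

2141


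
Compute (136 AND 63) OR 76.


Step 1: 136 & 63 = 8
Step 2: 8 | 76 = 76

76


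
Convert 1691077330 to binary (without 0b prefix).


1691077330 = 1100100110010111100101011010010 in binary

1100100110010111100101011010010


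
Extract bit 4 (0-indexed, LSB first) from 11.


0b1011, position 4 = 0

0


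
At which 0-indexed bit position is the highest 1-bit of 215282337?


0b1100110101001111001010100001. Highest set bit at position 27

27


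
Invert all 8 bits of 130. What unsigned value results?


130 ^ 255 = 125

125


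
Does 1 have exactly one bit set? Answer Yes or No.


0b1. Only one bit set => Yes

Yes


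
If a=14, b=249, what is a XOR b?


14 ^ 249 = 247

247


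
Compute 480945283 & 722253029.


0b11100101010101010010010000011 & 0b101011000011001011010011100101 = 0b1000000010001010010010000001 = 134784129

134784129


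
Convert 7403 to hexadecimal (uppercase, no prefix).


7403 = 1CEB hex

1CEB


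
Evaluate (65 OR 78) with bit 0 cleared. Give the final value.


Step 1: 65 | 78 = 79
Step 2: 79 & ~(1 << 0) = 78

78


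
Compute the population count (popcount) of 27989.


0b110110101010101 has 9 set bits

9


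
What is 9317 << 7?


0b10010001100101 << 7 = 0b100100011001010000000 = 1192576

1192576


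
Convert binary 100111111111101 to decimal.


100111111111101 in decimal = 20477

20477


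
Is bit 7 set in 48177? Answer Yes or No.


0b1011110000110001, bit 7 = 0. No

No


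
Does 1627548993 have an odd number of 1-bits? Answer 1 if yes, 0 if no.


0b1100001000000100110110101000001 has 11 ones => parity 1

1


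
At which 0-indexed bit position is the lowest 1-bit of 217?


0b11011001. Lowest set bit at position 0

0


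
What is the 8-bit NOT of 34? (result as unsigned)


~0b100010 = 0b11011101 = 221 (8-bit unsigned)

221


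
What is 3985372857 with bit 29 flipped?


3985372857 ^ (1 << 29) = 3985372857 ^ 536870912 = 3448501945

3448501945


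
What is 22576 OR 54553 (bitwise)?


0b101100000110000 | 0b1101010100011001 = 0b1101110100111001 = 56633

56633


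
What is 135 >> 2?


0b10000111 >> 2 = 0b100001 = 33

33


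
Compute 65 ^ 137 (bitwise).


0b1000001 ^ 0b10001001 = 0b11001000 = 200

200


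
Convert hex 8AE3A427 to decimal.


8AE3A427 hex = 2330174503 decimal

2330174503


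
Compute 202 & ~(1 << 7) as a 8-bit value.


202 & ~(1 << 7) = 74

74


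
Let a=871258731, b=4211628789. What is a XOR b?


871258731 ^ 4211628789 = 3370516638

3370516638


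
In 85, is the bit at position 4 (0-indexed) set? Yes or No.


0b1010101, bit 4 = 1. Yes

Yes


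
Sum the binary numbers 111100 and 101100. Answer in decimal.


111100 + 101100 = 1101000 = 104

104


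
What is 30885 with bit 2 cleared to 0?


30885 & ~(1 << 2) = 30881

30881


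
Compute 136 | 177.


0b10001000 | 0b10110001 = 0b10111001 = 185

185


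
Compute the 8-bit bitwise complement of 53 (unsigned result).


~0b110101 = 0b11001010 = 202 (8-bit unsigned)

202


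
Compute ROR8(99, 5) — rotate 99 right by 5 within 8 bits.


Rotate 0b1100011 right by 5 (8-bit) = 0b11011 = 27

27


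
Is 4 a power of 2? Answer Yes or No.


0b100. Only one bit set => Yes

Yes


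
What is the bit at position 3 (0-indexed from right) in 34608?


0b1000011100110000, position 3 = 0

0


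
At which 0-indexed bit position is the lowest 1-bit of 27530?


0b110101110001010. Lowest set bit at position 1

1


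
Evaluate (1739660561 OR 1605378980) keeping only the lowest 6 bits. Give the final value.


Step 1: 1739660561 | 1605378980 = 2142322613
Step 2: 2142322613 & 63 = 53

53


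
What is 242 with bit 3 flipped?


242 ^ (1 << 3) = 242 ^ 8 = 250

250


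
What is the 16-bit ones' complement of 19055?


19055 ^ 65535 = 46480

46480


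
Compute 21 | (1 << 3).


21 | (1 << 3) = 21 | 8 = 29

29


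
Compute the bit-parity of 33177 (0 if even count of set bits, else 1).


0b1000000110011001 has 6 ones => parity 0

0


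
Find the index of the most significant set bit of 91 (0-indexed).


0b1011011. Highest set bit at position 6

6


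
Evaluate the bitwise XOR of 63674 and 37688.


0b1111100010111010 ^ 0b1001001100111000 = 0b110101110000010 = 27522

27522


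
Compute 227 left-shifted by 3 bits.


0b11100011 << 3 = 0b11100011000 = 1816

1816


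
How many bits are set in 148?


0b10010100 has 3 set bits

3


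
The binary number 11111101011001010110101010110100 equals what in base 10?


11111101011001010110101010110100 in decimal = 4251282100

4251282100


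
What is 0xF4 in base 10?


F4 hex = 244 decimal

244


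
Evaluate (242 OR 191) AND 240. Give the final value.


Step 1: 242 | 191 = 255
Step 2: 255 & 240 = 240

240


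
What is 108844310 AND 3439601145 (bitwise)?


0b110011111001101010100010110 & 0b11001101000001000010010111111001 = 0b100000001000000010100010000 = 67372304

67372304


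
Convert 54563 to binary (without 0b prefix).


54563 = 1101010100100011 in binary

1101010100100011


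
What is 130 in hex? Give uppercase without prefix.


130 = 82 hex

82


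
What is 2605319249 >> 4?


0b10011011010010100000010001010001 >> 4 = 0b1001101101001010000001000101 = 162832453

162832453


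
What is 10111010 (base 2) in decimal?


10111010 in decimal = 186

186


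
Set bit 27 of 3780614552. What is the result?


3780614552 | (1 << 27) = 3780614552 | 134217728 = 3914832280

3914832280


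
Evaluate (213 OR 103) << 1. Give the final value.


Step 1: 213 | 103 = 247
Step 2: 247 << 1 = 494

494


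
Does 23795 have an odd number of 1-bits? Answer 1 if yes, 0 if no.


0b101110011110011 has 10 ones => parity 0

0


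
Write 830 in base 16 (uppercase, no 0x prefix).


830 = 33E hex

33E


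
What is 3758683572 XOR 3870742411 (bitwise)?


0b11100000000010001111010110110100 ^ 0b11100110101101101101011110001011 = 0b110101111100010001000111111 = 113123903

113123903


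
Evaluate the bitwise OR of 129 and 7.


0b10000001 | 0b111 = 0b10000111 = 135

135


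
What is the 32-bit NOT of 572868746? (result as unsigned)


~0b100010001001010100100010001010 = 0b11011101110110101011011101110101 = 3722098549 (32-bit unsigned)

3722098549


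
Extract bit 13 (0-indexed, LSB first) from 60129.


0b1110101011100001, position 13 = 1

1


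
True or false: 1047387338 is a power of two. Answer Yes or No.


0b111110011011011101110011001010. Multiple bits set => No

No


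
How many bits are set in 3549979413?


0b11010011100110000110001100010101 has 15 set bits

15


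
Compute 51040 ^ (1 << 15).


51040 ^ (1 << 15) = 51040 ^ 32768 = 18272

18272


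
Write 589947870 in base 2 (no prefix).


589947870 = 100011001010011110001111011110 in binary

100011001010011110001111011110


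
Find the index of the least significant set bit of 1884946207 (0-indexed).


0b1110000010110011111111100011111. Lowest set bit at position 0

0


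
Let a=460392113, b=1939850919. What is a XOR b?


460392113 ^ 1939850919 = 1760477206

1760477206


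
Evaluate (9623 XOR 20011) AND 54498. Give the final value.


Step 1: 9623 ^ 20011 = 27580
Step 2: 27580 & 54498 = 16544

16544


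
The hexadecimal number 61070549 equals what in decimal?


61070549 hex = 1627850057 decimal

1627850057


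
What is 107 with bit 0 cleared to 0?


107 & ~(1 << 0) = 106

106


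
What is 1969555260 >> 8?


0b1110101011001010000011100111100 >> 8 = 0b11101010110010100000111 = 7693575

7693575


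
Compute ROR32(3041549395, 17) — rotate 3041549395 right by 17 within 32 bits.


Rotate 0b10110101010010100101110001010011 right by 17 (32-bit) = 0b101110001010011101101010100101 = 774494885

774494885


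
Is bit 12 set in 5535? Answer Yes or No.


0b1010110011111, bit 12 = 1. Yes

Yes


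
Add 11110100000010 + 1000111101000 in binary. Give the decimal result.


11110100000010 + 1000111101000 = 100111011101010 = 20202

20202


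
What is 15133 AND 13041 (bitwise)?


0b11101100011101 & 0b11001011110001 = 0b11001000010001 = 12817

12817


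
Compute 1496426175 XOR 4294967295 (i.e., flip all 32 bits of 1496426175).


1496426175 ^ 4294967295 = 2798541120

2798541120


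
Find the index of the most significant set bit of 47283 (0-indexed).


0b1011100010110011. Highest set bit at position 15

15


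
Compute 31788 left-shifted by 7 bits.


0b111110000101100 << 7 = 0b1111100001011000000000 = 4068864

4068864


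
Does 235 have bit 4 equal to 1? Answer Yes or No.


0b11101011, bit 4 = 0. No

No


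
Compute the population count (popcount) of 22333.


0b101011100111101 has 10 set bits

10


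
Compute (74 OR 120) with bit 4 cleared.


Step 1: 74 | 120 = 122
Step 2: 122 & ~(1 << 4) = 106

106


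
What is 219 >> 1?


0b11011011 >> 1 = 0b1101101 = 109

109


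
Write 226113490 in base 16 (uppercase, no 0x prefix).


226113490 = D7A37D2 hex

D7A37D2


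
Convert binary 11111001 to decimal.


11111001 in decimal = 249

249


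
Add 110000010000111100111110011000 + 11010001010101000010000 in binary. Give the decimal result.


110000010000111100111110011000 + 11010001010101000010000 = 110000101011000111100110101000 = 816609704

816609704


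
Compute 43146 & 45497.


0b1010100010001010 & 0b1011000110111001 = 0b1010000010001000 = 41096

41096


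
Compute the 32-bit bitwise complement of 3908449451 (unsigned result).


~0b11101000111101100011010010101011 = 0b10111000010011100101101010100 = 386517844 (32-bit unsigned)

386517844


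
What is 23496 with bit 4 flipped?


23496 ^ (1 << 4) = 23496 ^ 16 = 23512

23512


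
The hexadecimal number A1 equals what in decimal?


A1 hex = 161 decimal

161


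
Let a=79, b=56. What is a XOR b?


79 ^ 56 = 119

119


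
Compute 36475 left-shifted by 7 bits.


0b1000111001111011 << 7 = 0b10001110011110110000000 = 4668800

4668800


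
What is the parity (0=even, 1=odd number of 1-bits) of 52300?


0b1100110001001100 has 7 ones => parity 1

1


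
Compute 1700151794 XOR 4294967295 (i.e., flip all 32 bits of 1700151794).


1700151794 ^ 4294967295 = 2594815501

2594815501


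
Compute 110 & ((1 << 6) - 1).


110 & 63 = 46

46


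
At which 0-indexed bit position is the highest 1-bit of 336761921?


0b10100000100101001010001000001. Highest set bit at position 28

28


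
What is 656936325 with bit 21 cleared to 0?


656936325 & ~(1 << 21) = 654839173

654839173


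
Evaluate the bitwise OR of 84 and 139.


0b1010100 | 0b10001011 = 0b11011111 = 223

223


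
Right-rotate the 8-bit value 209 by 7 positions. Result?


Rotate 0b11010001 right by 7 (8-bit) = 0b10100011 = 163

163


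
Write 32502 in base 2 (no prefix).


32502 = 111111011110110 in binary

111111011110110


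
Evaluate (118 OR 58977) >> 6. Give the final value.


Step 1: 118 | 58977 = 58999
Step 2: 58999 >> 6 = 921

921


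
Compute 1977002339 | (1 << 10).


1977002339 | (1 << 10) = 1977002339 | 1024 = 1977003363

1977003363


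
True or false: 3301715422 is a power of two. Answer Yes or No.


0b11000100110011000010110111011110. Multiple bits set => No

No


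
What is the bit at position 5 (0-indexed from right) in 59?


0b111011, position 5 = 1

1


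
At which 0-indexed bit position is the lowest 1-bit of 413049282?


0b11000100111101010000111000010. Lowest set bit at position 1

1


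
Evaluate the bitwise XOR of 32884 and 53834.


0b1000000001110100 ^ 0b1101001001001010 = 0b101001000111110 = 21054

21054


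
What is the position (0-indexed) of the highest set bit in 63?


0b111111. Highest set bit at position 5

5


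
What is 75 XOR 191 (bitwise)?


0b1001011 ^ 0b10111111 = 0b11110100 = 244

244


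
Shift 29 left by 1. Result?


0b11101 << 1 = 0b111010 = 58

58


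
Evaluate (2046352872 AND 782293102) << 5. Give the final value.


Step 1: 2046352872 & 782293102 = 681629800
Step 2: 681629800 << 5 = 21812153600

21812153600


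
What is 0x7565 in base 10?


7565 hex = 30053 decimal

30053


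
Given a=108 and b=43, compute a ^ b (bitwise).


108 ^ 43 = 71

71


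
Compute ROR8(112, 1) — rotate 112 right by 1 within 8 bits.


Rotate 0b1110000 right by 1 (8-bit) = 0b111000 = 56

56


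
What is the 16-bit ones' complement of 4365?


4365 ^ 65535 = 61170

61170


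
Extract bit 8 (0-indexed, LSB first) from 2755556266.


0b10100100001111100111001110101010, position 8 = 1

1


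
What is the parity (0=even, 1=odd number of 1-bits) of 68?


0b1000100 has 2 ones => parity 0

0


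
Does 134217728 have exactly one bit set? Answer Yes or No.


0b1000000000000000000000000000. Only one bit set => Yes

Yes


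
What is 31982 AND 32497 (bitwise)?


0b111110011101110 & 0b111111011110001 = 0b111110011100000 = 31968

31968


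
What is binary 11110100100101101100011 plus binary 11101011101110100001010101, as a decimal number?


11110100100101101100011 + 11101011101110100001010101 = 100001010010011001110111000 = 69809080

69809080


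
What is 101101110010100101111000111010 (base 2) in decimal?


101101110010100101111000111010 in decimal = 768237114

768237114


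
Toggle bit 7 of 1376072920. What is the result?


1376072920 ^ (1 << 7) = 1376072920 ^ 128 = 1376072792

1376072792


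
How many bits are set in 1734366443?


0b1100111011000000101010011101011 has 16 set bits

16


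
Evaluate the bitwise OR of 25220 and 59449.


0b110001010000100 | 0b1110100000111001 = 0b1110101010111101 = 60093

60093


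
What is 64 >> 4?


0b1000000 >> 4 = 0b100 = 4

4


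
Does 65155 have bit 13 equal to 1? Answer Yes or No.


0b1111111010000011, bit 13 = 1. Yes

Yes


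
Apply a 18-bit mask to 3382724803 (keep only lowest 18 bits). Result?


3382724803 & 262143 = 18627

18627


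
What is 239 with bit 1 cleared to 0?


239 & ~(1 << 1) = 237

237


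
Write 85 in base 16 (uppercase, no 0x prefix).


85 = 55 hex

55


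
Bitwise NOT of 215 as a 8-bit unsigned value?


~0b11010111 = 0b101000 = 40 (8-bit unsigned)

40


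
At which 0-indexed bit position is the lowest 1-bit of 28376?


0b110111011011000. Lowest set bit at position 3

3


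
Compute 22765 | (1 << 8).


22765 | (1 << 8) = 22765 | 256 = 23021

23021


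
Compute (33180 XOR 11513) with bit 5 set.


Step 1: 33180 ^ 11513 = 44389
Step 2: 44389 | (1 << 5) = 44389 | 32 = 44389

44389


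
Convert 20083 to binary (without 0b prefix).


20083 = 100111001110011 in binary

100111001110011


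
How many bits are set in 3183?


0b110001101111 has 8 set bits

8


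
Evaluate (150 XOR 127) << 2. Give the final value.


Step 1: 150 ^ 127 = 233
Step 2: 233 << 2 = 932

932


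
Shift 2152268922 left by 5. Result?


0b10000000010010010000010001111010 << 5 = 0b1000000001001001000001000111101000000 = 68872605504

68872605504


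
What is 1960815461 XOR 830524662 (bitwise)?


0b1110100110111111010101101100101 ^ 0b110001100000001100110011110110 = 0b1000101010111110110011110010011 = 1163880339

1163880339


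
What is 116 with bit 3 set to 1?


116 | (1 << 3) = 116 | 8 = 124

124


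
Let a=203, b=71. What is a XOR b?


203 ^ 71 = 140

140


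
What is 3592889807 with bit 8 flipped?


3592889807 ^ (1 << 8) = 3592889807 ^ 256 = 3592889551

3592889551


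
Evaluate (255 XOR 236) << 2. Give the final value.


Step 1: 255 ^ 236 = 19
Step 2: 19 << 2 = 76

76


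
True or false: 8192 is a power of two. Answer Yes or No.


0b10000000000000. Only one bit set => Yes

Yes


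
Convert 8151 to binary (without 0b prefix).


8151 = 1111111010111 in binary

1111111010111


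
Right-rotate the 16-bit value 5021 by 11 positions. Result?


Rotate 0b1001110011101 right by 11 (16-bit) = 0b111001110100010 = 29602

29602


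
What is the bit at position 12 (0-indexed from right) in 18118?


0b100011011000110, position 12 = 0

0


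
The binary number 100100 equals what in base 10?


100100 in decimal = 36

36


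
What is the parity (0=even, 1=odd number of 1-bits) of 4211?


0b1000001110011 has 6 ones => parity 0

0


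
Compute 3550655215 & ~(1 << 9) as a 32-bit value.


3550655215 & ~(1 << 9) = 3550654703

3550654703


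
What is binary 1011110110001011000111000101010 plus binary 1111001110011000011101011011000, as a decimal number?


1011110110001011000111000101010 + 1111001110011000011101011011000 = 11011000100100011100100100000010 = 3633432834

3633432834


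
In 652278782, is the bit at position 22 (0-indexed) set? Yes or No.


0b100110111000001111101111111110, bit 22 = 1. Yes

Yes


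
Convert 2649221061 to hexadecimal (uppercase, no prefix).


2649221061 = 9DE7E7C5 hex

9DE7E7C5


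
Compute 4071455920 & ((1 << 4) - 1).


4071455920 & 15 = 0

0


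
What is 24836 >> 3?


0b110000100000100 >> 3 = 0b110000100000 = 3104

3104


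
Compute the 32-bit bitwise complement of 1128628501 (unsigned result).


~0b1000011010001011000000100010101 = 0b10111100101110100111111011101010 = 3166338794 (32-bit unsigned)

3166338794


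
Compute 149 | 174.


0b10010101 | 0b10101110 = 0b10111111 = 191

191


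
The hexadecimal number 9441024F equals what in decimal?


9441024F hex = 2487288399 decimal

2487288399


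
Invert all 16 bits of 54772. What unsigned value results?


54772 ^ 65535 = 10763

10763


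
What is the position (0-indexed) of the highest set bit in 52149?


0b1100101110110101. Highest set bit at position 15

15


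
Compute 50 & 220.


0b110010 & 0b11011100 = 0b10000 = 16

16


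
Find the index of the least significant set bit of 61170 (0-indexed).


0b1110111011110010. Lowest set bit at position 1

1


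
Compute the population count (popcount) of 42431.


0b1010010110111111 has 11 set bits

11


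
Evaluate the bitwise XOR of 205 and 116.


0b11001101 ^ 0b1110100 = 0b10111001 = 185

185


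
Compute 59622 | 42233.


0b1110100011100110 | 0b1010010011111001 = 0b1110110011111111 = 60671

60671


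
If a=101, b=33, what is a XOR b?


101 ^ 33 = 68

68


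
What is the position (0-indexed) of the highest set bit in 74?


0b1001010. Highest set bit at position 6

6


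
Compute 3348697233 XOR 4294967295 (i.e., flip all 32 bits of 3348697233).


3348697233 ^ 4294967295 = 946270062

946270062


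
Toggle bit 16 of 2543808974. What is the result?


2543808974 ^ (1 << 16) = 2543808974 ^ 65536 = 2543743438

2543743438


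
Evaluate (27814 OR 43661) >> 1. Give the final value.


Step 1: 27814 | 43661 = 61103
Step 2: 61103 >> 1 = 30551

30551


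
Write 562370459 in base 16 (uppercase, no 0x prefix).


562370459 = 2185179B hex

2185179B


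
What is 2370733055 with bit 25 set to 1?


2370733055 | (1 << 25) = 2370733055 | 33554432 = 2404287487

2404287487


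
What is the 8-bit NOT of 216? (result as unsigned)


~0b11011000 = 0b100111 = 39 (8-bit unsigned)

39


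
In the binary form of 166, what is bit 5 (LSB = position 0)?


0b10100110, position 5 = 1

1


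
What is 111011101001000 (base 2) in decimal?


111011101001000 in decimal = 30536

30536


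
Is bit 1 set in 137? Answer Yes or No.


0b10001001, bit 1 = 0. No

No


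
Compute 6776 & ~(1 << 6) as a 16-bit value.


6776 & ~(1 << 6) = 6712

6712


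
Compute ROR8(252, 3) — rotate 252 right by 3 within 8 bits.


Rotate 0b11111100 right by 3 (8-bit) = 0b10011111 = 159

159


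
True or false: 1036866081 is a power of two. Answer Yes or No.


0b111101110011010101001000100001. Multiple bits set => No

No


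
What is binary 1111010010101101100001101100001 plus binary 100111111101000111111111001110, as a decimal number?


1111010010101101100001101100001 + 100111111101000111111111001110 = 10100010010010110100001100101111 = 2722841391

2722841391


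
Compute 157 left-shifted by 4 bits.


0b10011101 << 4 = 0b100111010000 = 2512

2512


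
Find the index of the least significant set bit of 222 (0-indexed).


0b11011110. Lowest set bit at position 1

1


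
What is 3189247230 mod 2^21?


3189247230 & 2097151 = 1576190

1576190


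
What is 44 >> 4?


0b101100 >> 4 = 0b10 = 2

2


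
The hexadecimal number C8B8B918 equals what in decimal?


C8B8B918 hex = 3367549208 decimal

3367549208


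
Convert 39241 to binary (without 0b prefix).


39241 = 1001100101001001 in binary

1001100101001001


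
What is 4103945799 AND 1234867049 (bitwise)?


0b11110100100111010011111001000111 & 0b1001001100110101001001101101001 = 0b1000000100110000001001001000001 = 1083707969

1083707969


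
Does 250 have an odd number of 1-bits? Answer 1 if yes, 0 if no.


0b11111010 has 6 ones => parity 0

0


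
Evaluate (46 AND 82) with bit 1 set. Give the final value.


Step 1: 46 & 82 = 2
Step 2: 2 | (1 << 1) = 2 | 2 = 2

2


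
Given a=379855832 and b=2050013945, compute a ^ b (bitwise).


379855832 ^ 2050013945 = 1821677857

1821677857


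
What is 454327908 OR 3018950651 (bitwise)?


0b11011000101000111111001100100 | 0b10110011111100011000011111111011 = 0b10111011111101011111111111111111 = 3153461247

3153461247


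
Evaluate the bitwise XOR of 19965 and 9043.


0b100110111111101 ^ 0b10001101010011 = 0b110111010101110 = 28334

28334


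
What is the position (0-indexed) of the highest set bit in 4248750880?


0b11111101001111101100101100100000. Highest set bit at position 31

31


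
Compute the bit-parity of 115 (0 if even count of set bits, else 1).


0b1110011 has 5 ones => parity 1

1


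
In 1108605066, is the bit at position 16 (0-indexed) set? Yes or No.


0b1000010000100111111100010001010, bit 16 = 1. Yes

Yes


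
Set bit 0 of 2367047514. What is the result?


2367047514 | (1 << 0) = 2367047514 | 1 = 2367047515

2367047515


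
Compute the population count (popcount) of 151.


0b10010111 has 5 set bits

5


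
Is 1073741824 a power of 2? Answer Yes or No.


0b1000000000000000000000000000000. Only one bit set => Yes

Yes


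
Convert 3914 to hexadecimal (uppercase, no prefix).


3914 = F4A hex

F4A


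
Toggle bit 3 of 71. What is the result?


71 ^ (1 << 3) = 71 ^ 8 = 79

79


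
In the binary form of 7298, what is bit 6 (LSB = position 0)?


0b1110010000010, position 6 = 0

0


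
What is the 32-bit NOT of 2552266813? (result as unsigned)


~0b10011000001000001000000000111101 = 0b1100111110111110111111111000010 = 1742700482 (32-bit unsigned)

1742700482


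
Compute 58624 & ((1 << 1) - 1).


58624 & 1 = 0

0


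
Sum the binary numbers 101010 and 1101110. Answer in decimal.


101010 + 1101110 = 10011000 = 152

152


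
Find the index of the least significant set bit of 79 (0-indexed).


0b1001111. Lowest set bit at position 0

0


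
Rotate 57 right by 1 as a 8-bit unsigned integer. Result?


Rotate 0b111001 right by 1 (8-bit) = 0b10011100 = 156

156


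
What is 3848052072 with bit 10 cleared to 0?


3848052072 & ~(1 << 10) = 3848051048

3848051048


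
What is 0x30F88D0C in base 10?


30F88D0C hex = 821595404 decimal

821595404


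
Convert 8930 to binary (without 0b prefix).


8930 = 10001011100010 in binary

10001011100010


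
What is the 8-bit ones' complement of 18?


18 ^ 255 = 237

237


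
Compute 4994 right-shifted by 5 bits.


0b1001110000010 >> 5 = 0b10011100 = 156

156


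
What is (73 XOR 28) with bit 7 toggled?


Step 1: 73 ^ 28 = 85
Step 2: 85 ^ (1 << 7) = 85 ^ 128 = 213

213


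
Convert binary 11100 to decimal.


11100 in decimal = 28

28


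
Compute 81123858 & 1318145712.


0b100110101011101101000010010 & 0b1001110100100010100111010110000 = 0b100100100010100101000010000 = 76630544

76630544


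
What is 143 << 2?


0b10001111 << 2 = 0b1000111100 = 572

572


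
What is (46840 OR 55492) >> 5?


Step 1: 46840 | 55492 = 65276
Step 2: 65276 >> 5 = 2039

2039


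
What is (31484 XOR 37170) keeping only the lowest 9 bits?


Step 1: 31484 ^ 37170 = 60366
Step 2: 60366 & 511 = 462

462


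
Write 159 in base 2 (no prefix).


159 = 10011111 in binary

10011111


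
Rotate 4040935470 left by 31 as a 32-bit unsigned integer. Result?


Rotate 0b11110000110110111100100000101110 left by 31 (32-bit) = 0b1111000011011011110010000010111 = 2020467735

2020467735


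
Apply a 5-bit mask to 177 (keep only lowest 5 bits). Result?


177 & 31 = 17

17


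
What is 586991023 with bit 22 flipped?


586991023 ^ (1 << 22) = 586991023 ^ 4194304 = 582796719

582796719


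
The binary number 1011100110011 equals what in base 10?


1011100110011 in decimal = 5939

5939


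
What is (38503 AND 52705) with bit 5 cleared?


Step 1: 38503 & 52705 = 33889
Step 2: 33889 & ~(1 << 5) = 33857

33857


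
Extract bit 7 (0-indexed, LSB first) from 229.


0b11100101, position 7 = 1

1


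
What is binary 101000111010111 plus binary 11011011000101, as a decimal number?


101000111010111 + 11011011000101 = 1000100010011100 = 34972

34972


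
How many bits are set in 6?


0b110 has 2 set bits

2
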